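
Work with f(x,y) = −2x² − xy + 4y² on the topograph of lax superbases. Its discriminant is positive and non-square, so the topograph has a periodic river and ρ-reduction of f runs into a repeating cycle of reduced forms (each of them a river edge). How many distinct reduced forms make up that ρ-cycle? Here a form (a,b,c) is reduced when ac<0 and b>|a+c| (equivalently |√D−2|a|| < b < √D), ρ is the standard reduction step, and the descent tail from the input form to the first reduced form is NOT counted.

D = 33, ⌊√D⌋ = 5
descent: ρ → (4,1,-2)
descent: ρ → (-2,3,3)  [lands on river]
river: ρ → (3,3,-2)
river: ρ → (-2,5,1)
river: ρ → (1,5,-2)
ρ-cycle length = 4 (tail of 2 descent steps not counted)

4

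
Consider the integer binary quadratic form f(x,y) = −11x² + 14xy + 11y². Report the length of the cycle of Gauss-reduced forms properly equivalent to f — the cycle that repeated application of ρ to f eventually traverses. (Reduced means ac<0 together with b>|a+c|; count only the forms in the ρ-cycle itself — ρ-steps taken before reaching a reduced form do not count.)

D = 680, ⌊√D⌋ = 26
river: ρ → (11,8,-14)
river: ρ → (-14,20,5)
river: ρ → (5,20,-14)
river: ρ → (-14,8,11)
river: ρ → (11,14,-11)
river: ρ → (-11,8,14)
river: ρ → (14,20,-5)
river: ρ → (-5,20,14)
river: ρ → (14,8,-11)
river: ρ → (-11,14,11)
ρ-cycle length = 10 (tail of 0 descent steps not counted)

10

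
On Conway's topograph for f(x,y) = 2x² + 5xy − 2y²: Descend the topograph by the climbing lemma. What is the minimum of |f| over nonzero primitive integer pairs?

river: ρ → (-2,3,4)
river: ρ → (4,5,-1)
river: ρ → (-1,5,4)
river: ρ → (4,3,-2)
river: ρ → (-2,5,2)
river: ρ → (2,3,-4)
river: ρ → (-4,5,1)
river: ρ → (1,5,-4)
river: ρ → (-4,3,2)
river: ρ → (2,5,-2)
closes: descent 0, river 10
min |a| on river = 1

1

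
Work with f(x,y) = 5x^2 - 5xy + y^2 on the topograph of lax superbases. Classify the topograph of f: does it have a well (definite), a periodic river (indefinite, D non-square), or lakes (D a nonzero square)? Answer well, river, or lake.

D = b²−4ac = (-5)² − 4·5·1 = 5
D > 0 non-square ⇒ indefinite ⇒ periodic river

river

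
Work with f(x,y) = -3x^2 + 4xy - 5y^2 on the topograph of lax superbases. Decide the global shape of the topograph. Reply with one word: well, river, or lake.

D = b²−4ac = 4² − 4·(-3)·(-5) = -44
D < 0 ⇒ definite ⇒ every region one sign ⇒ single well

well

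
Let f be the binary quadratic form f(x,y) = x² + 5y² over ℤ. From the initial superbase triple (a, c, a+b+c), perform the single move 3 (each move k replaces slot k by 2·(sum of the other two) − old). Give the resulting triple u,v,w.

start (1,5,6) = (f(1,0),f(0,1),f(1,1))
replace slot 3: 2·(1+5) − 6 = 6 → (1,5,6)

1,5,6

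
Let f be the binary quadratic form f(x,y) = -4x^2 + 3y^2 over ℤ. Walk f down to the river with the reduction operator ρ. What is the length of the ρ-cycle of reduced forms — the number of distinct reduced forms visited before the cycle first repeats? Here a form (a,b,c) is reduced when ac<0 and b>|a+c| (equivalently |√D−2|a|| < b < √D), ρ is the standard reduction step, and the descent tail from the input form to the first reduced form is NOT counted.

D = 48, ⌊√D⌋ = 6
descent: ρ → (3,6,-1)  [lands on river]
river: ρ → (-1,6,3)
ρ-cycle length = 2 (tail of 1 descent step not counted)

2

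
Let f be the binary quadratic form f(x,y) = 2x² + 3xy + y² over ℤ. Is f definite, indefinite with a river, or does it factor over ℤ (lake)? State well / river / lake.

D = b²−4ac = 3² − 4·2·1 = 1
D = 1² is a perfect square ⇒ form factors over ℤ ⇒ lakes

lake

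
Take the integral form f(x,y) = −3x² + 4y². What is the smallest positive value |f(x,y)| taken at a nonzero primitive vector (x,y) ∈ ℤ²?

descent: ρ → (4,0,-3)
descent: ρ → (-3,6,1)  [lands on river]
river: ρ → (1,6,-3)
closes: descent 2, river 2
min |a| on river = 1

1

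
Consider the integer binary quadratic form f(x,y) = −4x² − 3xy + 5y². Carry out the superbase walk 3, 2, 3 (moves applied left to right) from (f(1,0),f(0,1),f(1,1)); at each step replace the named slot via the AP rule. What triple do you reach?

start (-4,5,-2) = (f(1,0),f(0,1),f(1,1))
replace slot 3: 2·((-4)+5) − (-2) = 4 → (-4,5,4)
replace slot 2: 2·((-4)+4) − 5 = -5 → (-4,-5,4)
replace slot 3: 2·((-4)+(-5)) − 4 = -22 → (-4,-5,-22)

-4,-5,-22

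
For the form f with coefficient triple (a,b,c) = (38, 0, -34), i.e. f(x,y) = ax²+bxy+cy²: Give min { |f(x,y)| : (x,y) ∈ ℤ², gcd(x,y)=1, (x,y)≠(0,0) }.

descent: ρ → (-34,68,4)  [lands on river]
river: ρ → (4,68,-34)
closes: descent 1, river 2
min |a| on river = 4

4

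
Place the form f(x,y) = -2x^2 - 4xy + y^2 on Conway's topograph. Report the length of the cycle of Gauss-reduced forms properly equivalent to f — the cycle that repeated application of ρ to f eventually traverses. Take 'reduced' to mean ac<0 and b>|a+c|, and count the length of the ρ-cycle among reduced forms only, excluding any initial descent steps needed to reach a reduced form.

D = 24, ⌊√D⌋ = 4
descent: ρ → (1,4,-2)  [lands on river]
river: ρ → (-2,4,1)
ρ-cycle length = 2 (tail of 1 descent step not counted)

2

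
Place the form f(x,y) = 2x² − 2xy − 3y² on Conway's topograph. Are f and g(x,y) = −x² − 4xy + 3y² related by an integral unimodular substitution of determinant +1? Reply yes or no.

D₁ = 28, D₂ = 28
river cycle of f (length 4): (-3, 2, 2), (2, 2, -3), (-3, 4, 1), (1, 4, -3)
river cycle of g (length 4): (3, 4, -1), (-1, 4, 3), (3, 2, -2), (-2, 2, 3)
cycles differ ⇒ inequivalent

no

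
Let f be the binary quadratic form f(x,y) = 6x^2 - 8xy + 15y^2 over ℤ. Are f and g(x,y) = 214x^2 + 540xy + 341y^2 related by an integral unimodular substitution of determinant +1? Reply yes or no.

D₁ = -296, D₂ = -296
f: translate: b→4 (≡-8 mod 12), so (6,-8,15)→(6,4,13)
f: reduced (well bottom): (6,4,13) with a≤c, −a<b≤a
g: translate: b→112 (≡540 mod 428), so (214,540,341)→(214,112,15)
g: flip: (214,112,15)→(15,-112,214)
g: translate: b→8 (≡-112 mod 30), so (15,-112,214)→(15,8,6)
g: flip: (15,8,6)→(6,-8,15)
g: translate: b→4 (≡-8 mod 12), so (6,-8,15)→(6,4,13)
g: reduced (well bottom): (6,4,13) with a≤c, −a<b≤a
reduced forms (6, 4, 13) vs (6, 4, 13) ⇒ equivalent

yes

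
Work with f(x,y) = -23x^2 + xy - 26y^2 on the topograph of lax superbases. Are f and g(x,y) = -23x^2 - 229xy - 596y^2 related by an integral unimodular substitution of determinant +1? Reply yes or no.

D₁ = -2391, D₂ = -2391
f is negative-definite; reduce −f:
−f: reduced (well bottom): (23,-1,26) with a≤c, −a<b≤a
flip sign back: reduced form of f is (-23,1,-26)
g is negative-definite; reduce −g:
−g: translate: b→-1 (≡229 mod 46), so (23,229,596)→(23,-1,26)
−g: reduced (well bottom): (23,-1,26) with a≤c, −a<b≤a
flip sign back: reduced form of g is (-23,1,-26)
reduced forms (-23, 1, -26) vs (-23, 1, -26) ⇒ equivalent

yes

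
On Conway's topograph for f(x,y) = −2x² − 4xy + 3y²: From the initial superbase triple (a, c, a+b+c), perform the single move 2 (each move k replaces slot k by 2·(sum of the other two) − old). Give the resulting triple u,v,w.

start (-2,3,-3) = (f(1,0),f(0,1),f(1,1))
replace slot 2: 2·((-2)+(-3)) − 3 = -13 → (-2,-13,-3)

-2,-13,-3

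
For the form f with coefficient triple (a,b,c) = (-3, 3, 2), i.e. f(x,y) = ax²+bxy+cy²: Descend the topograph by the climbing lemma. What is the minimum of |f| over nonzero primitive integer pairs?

river: ρ → (2,5,-1)
river: ρ → (-1,5,2)
river: ρ → (2,3,-3)
river: ρ → (-3,3,2)
closes: descent 0, river 4
min |a| on river = 1

1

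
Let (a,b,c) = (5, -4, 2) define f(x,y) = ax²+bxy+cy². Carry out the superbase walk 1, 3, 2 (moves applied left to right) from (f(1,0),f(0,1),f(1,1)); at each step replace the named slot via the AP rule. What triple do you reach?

start (5,2,3) = (f(1,0),f(0,1),f(1,1))
replace slot 1: 2·(2+3) − 5 = 5 → (5,2,3)
replace slot 3: 2·(5+2) − 3 = 11 → (5,2,11)
replace slot 2: 2·(5+11) − 2 = 30 → (5,30,11)

5,30,11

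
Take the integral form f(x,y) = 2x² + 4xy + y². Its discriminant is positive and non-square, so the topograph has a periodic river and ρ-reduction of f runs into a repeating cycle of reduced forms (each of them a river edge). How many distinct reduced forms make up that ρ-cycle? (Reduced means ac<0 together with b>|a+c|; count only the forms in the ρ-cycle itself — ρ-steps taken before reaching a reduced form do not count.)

D = 8, ⌊√D⌋ = 2
descent: ρ → (1,2,-1)  [lands on river]
river: ρ → (-1,2,1)
ρ-cycle length = 2 (tail of 1 descent step not counted)

2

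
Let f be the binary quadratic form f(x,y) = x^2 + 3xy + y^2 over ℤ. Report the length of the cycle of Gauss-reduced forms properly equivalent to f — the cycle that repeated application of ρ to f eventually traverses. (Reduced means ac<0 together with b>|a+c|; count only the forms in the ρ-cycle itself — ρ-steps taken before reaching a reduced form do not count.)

D = 5, ⌊√D⌋ = 2
descent: ρ → (1,1,-1)  [lands on river]
river: ρ → (-1,1,1)
ρ-cycle length = 2 (tail of 1 descent step not counted)

2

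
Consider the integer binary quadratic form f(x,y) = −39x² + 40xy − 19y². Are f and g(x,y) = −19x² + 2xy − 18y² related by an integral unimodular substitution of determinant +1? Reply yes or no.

D₁ = -1364, D₂ = -1364
f is negative-definite; reduce −f:
−f: translate: b→38 (≡-40 mod 78), so (39,-40,19)→(39,38,18)
−f: flip: (39,38,18)→(18,-38,39)
−f: translate: b→-2 (≡-38 mod 36), so (18,-38,39)→(18,-2,19)
−f: reduced (well bottom): (18,-2,19) with a≤c, −a<b≤a
flip sign back: reduced form of f is (-18,2,-19)
g is negative-definite; reduce −g:
−g: flip: (19,-2,18)→(18,2,19)
−g: reduced (well bottom): (18,2,19) with a≤c, −a<b≤a
flip sign back: reduced form of g is (-18,-2,-19)
reduced forms (-18, 2, -19) vs (-18, -2, -19) ⇒ inequivalent

no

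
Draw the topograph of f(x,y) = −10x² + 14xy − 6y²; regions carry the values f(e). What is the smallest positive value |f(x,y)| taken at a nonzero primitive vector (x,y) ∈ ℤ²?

translate: b→6 (≡-14 mod 20), so (10,-14,6)→(10,6,2)
flip: (10,6,2)→(2,-6,10)
translate: b→2 (≡-6 mod 4), so (2,-6,10)→(2,2,6)
reduced (well bottom): (2,2,6) with a≤c, −a<b≤a
well minimum |f| = |-2| = 2 (negative-definite)

2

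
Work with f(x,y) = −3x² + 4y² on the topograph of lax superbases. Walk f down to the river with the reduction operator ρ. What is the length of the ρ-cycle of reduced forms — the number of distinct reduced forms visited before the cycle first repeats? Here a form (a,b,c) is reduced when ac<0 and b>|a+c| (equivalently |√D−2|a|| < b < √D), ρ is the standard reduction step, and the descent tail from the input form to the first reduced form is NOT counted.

D = 48, ⌊√D⌋ = 6
descent: ρ → (4,0,-3)
descent: ρ → (-3,6,1)  [lands on river]
river: ρ → (1,6,-3)
ρ-cycle length = 2 (tail of 2 descent steps not counted)

2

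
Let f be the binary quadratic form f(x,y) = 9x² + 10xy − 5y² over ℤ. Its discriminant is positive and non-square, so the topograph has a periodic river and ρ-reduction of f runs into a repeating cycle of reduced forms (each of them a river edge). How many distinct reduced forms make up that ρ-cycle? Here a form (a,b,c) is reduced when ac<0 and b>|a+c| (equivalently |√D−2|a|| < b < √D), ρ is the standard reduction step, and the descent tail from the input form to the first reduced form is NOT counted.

D = 280, ⌊√D⌋ = 16
river: ρ → (-5,10,9)
river: ρ → (9,8,-6)
river: ρ → (-6,16,1)
river: ρ → (1,16,-6)
river: ρ → (-6,8,9)
river: ρ → (9,10,-5)
ρ-cycle length = 6 (tail of 0 descent steps not counted)

6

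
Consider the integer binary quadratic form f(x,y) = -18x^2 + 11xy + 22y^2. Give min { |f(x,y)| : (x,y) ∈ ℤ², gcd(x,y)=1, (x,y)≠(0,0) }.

river: ρ → (22,33,-7)
river: ρ → (-7,37,12)
river: ρ → (12,35,-10)
river: ρ → (-10,25,27)
river: ρ → (27,29,-8)
river: ρ → (-8,35,15)
river: ρ → (15,25,-18)
river: ρ → (-18,11,22)
closes: descent 0, river 8
min |a| on river = 7

7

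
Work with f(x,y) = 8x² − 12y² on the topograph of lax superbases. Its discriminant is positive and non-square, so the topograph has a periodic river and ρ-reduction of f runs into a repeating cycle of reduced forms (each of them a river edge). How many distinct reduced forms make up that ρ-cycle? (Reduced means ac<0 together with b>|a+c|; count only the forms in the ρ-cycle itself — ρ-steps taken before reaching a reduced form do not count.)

D = 384, ⌊√D⌋ = 19
descent: ρ → (-12,0,8)
descent: ρ → (8,16,-4)  [lands on river]
river: ρ → (-4,16,8)
ρ-cycle length = 2 (tail of 2 descent steps not counted)

2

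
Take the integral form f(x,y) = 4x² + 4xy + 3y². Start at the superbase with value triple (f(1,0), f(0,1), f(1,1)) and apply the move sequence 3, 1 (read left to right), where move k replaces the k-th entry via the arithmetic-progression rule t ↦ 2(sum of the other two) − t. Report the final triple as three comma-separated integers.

start (4,3,11) = (f(1,0),f(0,1),f(1,1))
replace slot 3: 2·(4+3) − 11 = 3 → (4,3,3)
replace slot 1: 2·(3+3) − 4 = 8 → (8,3,3)

8,3,3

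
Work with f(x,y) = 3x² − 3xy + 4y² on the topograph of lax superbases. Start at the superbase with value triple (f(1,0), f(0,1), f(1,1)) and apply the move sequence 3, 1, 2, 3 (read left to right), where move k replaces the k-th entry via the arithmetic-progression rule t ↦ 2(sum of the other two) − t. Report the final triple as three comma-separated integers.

start (3,4,4) = (f(1,0),f(0,1),f(1,1))
replace slot 3: 2·(3+4) − 4 = 10 → (3,4,10)
replace slot 1: 2·(4+10) − 3 = 25 → (25,4,10)
replace slot 2: 2·(25+10) − 4 = 66 → (25,66,10)
replace slot 3: 2·(25+66) − 10 = 172 → (25,66,172)

25,66,172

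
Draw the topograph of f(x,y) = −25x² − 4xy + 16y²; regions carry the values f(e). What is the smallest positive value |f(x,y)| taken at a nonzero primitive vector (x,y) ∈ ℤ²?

descent: ρ → (16,36,-5)  [lands on river]
river: ρ → (-5,34,23)
river: ρ → (23,12,-16)
river: ρ → (-16,20,19)
river: ρ → (19,18,-17)
river: ρ → (-17,16,20)
river: ρ → (20,24,-13)
river: ρ → (-13,28,16)
closes: descent 1, river 8
min |a| on river = 5

5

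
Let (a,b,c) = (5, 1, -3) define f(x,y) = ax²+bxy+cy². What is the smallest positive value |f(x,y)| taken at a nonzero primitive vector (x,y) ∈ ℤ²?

descent: ρ → (-3,5,3)  [lands on river]
river: ρ → (3,7,-1)
river: ρ → (-1,7,3)
river: ρ → (3,5,-3)
river: ρ → (-3,7,1)
river: ρ → (1,7,-3)
closes: descent 1, river 6
min |a| on river = 1

1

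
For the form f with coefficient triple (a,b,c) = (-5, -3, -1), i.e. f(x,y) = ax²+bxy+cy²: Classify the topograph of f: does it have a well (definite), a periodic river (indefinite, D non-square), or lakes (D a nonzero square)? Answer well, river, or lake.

D = b²−4ac = (-3)² − 4·(-5)·(-1) = -11
D < 0 ⇒ definite ⇒ every region one sign ⇒ single well

well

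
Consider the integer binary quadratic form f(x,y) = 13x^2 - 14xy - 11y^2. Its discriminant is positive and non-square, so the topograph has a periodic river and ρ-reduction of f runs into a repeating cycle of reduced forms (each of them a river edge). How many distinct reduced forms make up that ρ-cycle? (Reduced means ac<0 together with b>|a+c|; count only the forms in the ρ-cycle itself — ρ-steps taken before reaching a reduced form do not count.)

D = 768, ⌊√D⌋ = 27
descent: ρ → (-11,14,13)  [lands on river]
river: ρ → (13,12,-12)
river: ρ → (-12,12,13)
river: ρ → (13,14,-11)
river: ρ → (-11,8,16)
river: ρ → (16,24,-3)
river: ρ → (-3,24,16)
river: ρ → (16,8,-11)
ρ-cycle length = 8 (tail of 1 descent step not counted)

8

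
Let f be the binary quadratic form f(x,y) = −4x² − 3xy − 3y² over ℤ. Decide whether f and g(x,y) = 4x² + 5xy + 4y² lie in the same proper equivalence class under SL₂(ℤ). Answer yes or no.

D₁ = -39, D₂ = -39
f is negative-definite; reduce −f:
−f: flip: (4,3,3)→(3,-3,4)
−f: translate: b→3 (≡-3 mod 6), so (3,-3,4)→(3,3,4)
−f: reduced (well bottom): (3,3,4) with a≤c, −a<b≤a
flip sign back: reduced form of f is (-3,-3,-4)
g: translate: b→-3 (≡5 mod 8), so (4,5,4)→(4,-3,3)
g: flip: (4,-3,3)→(3,3,4)
g: reduced (well bottom): (3,3,4) with a≤c, −a<b≤a
reduced forms (-3, -3, -4) vs (3, 3, 4) ⇒ inequivalent

no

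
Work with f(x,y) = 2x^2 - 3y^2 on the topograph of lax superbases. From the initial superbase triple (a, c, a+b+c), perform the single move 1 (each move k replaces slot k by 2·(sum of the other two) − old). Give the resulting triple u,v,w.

start (2,-3,-1) = (f(1,0),f(0,1),f(1,1))
replace slot 1: 2·((-3)+(-1)) − 2 = -10 → (-10,-3,-1)

-10,-3,-1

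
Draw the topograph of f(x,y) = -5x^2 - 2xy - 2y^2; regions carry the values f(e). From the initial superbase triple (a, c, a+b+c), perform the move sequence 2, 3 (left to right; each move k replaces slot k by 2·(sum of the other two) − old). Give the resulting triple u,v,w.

start (-5,-2,-9) = (f(1,0),f(0,1),f(1,1))
replace slot 2: 2·((-5)+(-9)) − (-2) = -26 → (-5,-26,-9)
replace slot 3: 2·((-5)+(-26)) − (-9) = -53 → (-5,-26,-53)

-5,-26,-53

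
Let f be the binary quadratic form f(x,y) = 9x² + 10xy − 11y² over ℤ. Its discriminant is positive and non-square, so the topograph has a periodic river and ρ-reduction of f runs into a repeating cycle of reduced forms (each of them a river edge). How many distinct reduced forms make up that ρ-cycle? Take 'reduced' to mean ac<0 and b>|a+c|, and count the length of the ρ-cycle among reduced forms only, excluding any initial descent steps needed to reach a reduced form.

D = 496, ⌊√D⌋ = 22
river: ρ → (-11,12,8)
river: ρ → (8,20,-3)
river: ρ → (-3,22,1)
river: ρ → (1,22,-3)
river: ρ → (-3,20,8)
river: ρ → (8,12,-11)
river: ρ → (-11,10,9)
river: ρ → (9,8,-12)
river: ρ → (-12,16,5)
river: ρ → (5,14,-15)
river: ρ → (-15,16,4)
river: ρ → (4,16,-15)
river: ρ → (-15,14,5)
river: ρ → (5,16,-12)
river: ρ → (-12,8,9)
river: ρ → (9,10,-11)
ρ-cycle length = 16 (tail of 0 descent steps not counted)

16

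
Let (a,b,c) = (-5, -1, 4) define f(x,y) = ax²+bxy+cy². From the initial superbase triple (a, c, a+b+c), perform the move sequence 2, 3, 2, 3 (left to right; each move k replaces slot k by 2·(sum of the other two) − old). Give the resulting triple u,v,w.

start (-5,4,-2) = (f(1,0),f(0,1),f(1,1))
replace slot 2: 2·((-5)+(-2)) − 4 = -18 → (-5,-18,-2)
replace slot 3: 2·((-5)+(-18)) − (-2) = -44 → (-5,-18,-44)
replace slot 2: 2·((-5)+(-44)) − (-18) = -80 → (-5,-80,-44)
replace slot 3: 2·((-5)+(-80)) − (-44) = -126 → (-5,-80,-126)

-5,-80,-126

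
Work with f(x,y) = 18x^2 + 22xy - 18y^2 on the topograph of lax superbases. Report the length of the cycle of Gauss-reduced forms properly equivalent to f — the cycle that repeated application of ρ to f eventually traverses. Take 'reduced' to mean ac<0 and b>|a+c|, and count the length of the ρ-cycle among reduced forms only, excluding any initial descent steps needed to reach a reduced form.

D = 1780, ⌊√D⌋ = 42
river: ρ → (-18,14,22)
river: ρ → (22,30,-10)
river: ρ → (-10,30,22)
river: ρ → (22,14,-18)
river: ρ → (-18,22,18)
river: ρ → (18,14,-22)
river: ρ → (-22,30,10)
river: ρ → (10,30,-22)
river: ρ → (-22,14,18)
river: ρ → (18,22,-18)
ρ-cycle length = 10 (tail of 0 descent steps not counted)

10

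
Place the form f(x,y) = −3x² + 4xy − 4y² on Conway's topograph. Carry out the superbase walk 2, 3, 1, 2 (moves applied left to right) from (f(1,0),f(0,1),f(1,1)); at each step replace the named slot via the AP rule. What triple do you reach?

start (-3,-4,-3) = (f(1,0),f(0,1),f(1,1))
replace slot 2: 2·((-3)+(-3)) − (-4) = -8 → (-3,-8,-3)
replace slot 3: 2·((-3)+(-8)) − (-3) = -19 → (-3,-8,-19)
replace slot 1: 2·((-8)+(-19)) − (-3) = -51 → (-51,-8,-19)
replace slot 2: 2·((-51)+(-19)) − (-8) = -132 → (-51,-132,-19)

-51,-132,-19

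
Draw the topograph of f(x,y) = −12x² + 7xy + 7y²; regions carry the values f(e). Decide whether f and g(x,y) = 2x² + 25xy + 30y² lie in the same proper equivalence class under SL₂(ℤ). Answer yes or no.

D₁ = 385, D₂ = 385
river cycle of f (length 10): (7, 7, -12), (-12, 17, 2), (2, 19, -3), (-3, 17, 8), (8, 15, -5), (-5, 15, 8), (8, 17, -3), (-3, 19, 2), (2, 17, -12), (-12, 7, 7)
river cycle of g (length 10): (2, 17, -12), (-12, 7, 7), (7, 7, -12), (-12, 17, 2), (2, 19, -3), (-3, 17, 8), (8, 15, -5), (-5, 15, 8), (8, 17, -3), (-3, 19, 2)
cycles coincide ⇒ equivalent

yes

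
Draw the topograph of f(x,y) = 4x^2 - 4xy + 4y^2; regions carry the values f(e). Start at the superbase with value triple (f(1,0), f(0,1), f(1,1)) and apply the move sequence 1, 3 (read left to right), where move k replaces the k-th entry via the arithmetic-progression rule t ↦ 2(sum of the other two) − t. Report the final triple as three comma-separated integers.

start (4,4,4) = (f(1,0),f(0,1),f(1,1))
replace slot 1: 2·(4+4) − 4 = 12 → (12,4,4)
replace slot 3: 2·(12+4) − 4 = 28 → (12,4,28)

12,4,28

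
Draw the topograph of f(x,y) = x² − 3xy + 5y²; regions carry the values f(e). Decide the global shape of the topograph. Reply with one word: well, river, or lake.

D = b²−4ac = (-3)² − 4·1·5 = -11
D < 0 ⇒ definite ⇒ every region one sign ⇒ single well

well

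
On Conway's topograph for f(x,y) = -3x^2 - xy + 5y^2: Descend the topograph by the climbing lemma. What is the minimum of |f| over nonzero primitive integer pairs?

descent: ρ → (5,1,-3)
descent: ρ → (-3,5,3)  [lands on river]
river: ρ → (3,7,-1)
river: ρ → (-1,7,3)
river: ρ → (3,5,-3)
river: ρ → (-3,7,1)
river: ρ → (1,7,-3)
closes: descent 2, river 6
min |a| on river = 1

1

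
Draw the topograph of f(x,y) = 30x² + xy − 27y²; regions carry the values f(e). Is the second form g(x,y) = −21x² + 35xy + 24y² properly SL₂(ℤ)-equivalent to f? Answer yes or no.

D₁ = 3241, D₂ = 3241
river cycle of f (length 90): (-27, 53, 4), (4, 51, -40), (-40, 29, 15), (15, 31, -38), (-38, 45, 8), (8, 51, -20), (-20, 29, 30), (30, 31, -19), (-19, 45, 16), (16, 51, -10), … (80 more)
river cycle of g (length 90): (24, 13, -32), (-32, 51, 5), (5, 49, -42), (-42, 35, 12), (12, 37, -39), (-39, 41, 10), (10, 39, -43), (-43, 47, 6), (6, 49, -35), (-35, 21, 20), … (80 more)
cycles differ ⇒ inequivalent

no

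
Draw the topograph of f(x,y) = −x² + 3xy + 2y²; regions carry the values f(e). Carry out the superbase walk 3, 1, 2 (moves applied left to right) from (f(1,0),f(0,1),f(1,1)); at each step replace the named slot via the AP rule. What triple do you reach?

start (-1,2,4) = (f(1,0),f(0,1),f(1,1))
replace slot 3: 2·((-1)+2) − 4 = -2 → (-1,2,-2)
replace slot 1: 2·(2+(-2)) − (-1) = 1 → (1,2,-2)
replace slot 2: 2·(1+(-2)) − 2 = -4 → (1,-4,-2)

1,-4,-2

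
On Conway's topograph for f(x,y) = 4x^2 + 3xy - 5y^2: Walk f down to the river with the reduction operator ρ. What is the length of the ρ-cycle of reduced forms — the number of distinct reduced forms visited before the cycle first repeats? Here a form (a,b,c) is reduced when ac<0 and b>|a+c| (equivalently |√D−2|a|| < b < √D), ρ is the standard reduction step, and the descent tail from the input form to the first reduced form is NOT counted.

D = 89, ⌊√D⌋ = 9
river: ρ → (-5,7,2)
river: ρ → (2,9,-1)
river: ρ → (-1,9,2)
river: ρ → (2,7,-5)
river: ρ → (-5,3,4)
river: ρ → (4,5,-4)
river: ρ → (-4,3,5)
river: ρ → (5,7,-2)
river: ρ → (-2,9,1)
river: ρ → (1,9,-2)
river: ρ → (-2,7,5)
river: ρ → (5,3,-4)
river: ρ → (-4,5,4)
river: ρ → (4,3,-5)
ρ-cycle length = 14 (tail of 0 descent steps not counted)

14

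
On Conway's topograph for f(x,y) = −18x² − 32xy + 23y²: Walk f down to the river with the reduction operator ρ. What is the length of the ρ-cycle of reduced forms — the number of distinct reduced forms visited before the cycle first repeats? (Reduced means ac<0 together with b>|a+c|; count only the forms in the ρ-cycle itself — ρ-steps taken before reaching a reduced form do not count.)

D = 2680, ⌊√D⌋ = 51
descent: ρ → (23,32,-18)  [lands on river]
river: ρ → (-18,40,15)
river: ρ → (15,50,-3)
river: ρ → (-3,46,47)
river: ρ → (47,48,-2)
river: ρ → (-2,48,47)
river: ρ → (47,46,-3)
river: ρ → (-3,50,15)
river: ρ → (15,40,-18)
river: ρ → (-18,32,23)
river: ρ → (23,14,-27)
river: ρ → (-27,40,10)
river: ρ → (10,40,-27)
river: ρ → (-27,14,23)
ρ-cycle length = 14 (tail of 1 descent step not counted)

14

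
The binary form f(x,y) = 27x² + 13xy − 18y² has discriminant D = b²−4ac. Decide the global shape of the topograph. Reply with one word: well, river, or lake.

D = b²−4ac = 13² − 4·27·(-18) = 2113
D > 0 non-square ⇒ indefinite ⇒ periodic river

river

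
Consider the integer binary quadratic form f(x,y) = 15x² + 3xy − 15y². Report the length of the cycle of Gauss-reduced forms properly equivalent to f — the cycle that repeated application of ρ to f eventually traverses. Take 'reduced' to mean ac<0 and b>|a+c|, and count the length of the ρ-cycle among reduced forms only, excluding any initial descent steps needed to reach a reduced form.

D = 909, ⌊√D⌋ = 30
river: ρ → (-15,27,3)
river: ρ → (3,27,-15)
river: ρ → (-15,3,15)
river: ρ → (15,27,-3)
river: ρ → (-3,27,15)
river: ρ → (15,3,-15)
ρ-cycle length = 6 (tail of 0 descent steps not counted)

6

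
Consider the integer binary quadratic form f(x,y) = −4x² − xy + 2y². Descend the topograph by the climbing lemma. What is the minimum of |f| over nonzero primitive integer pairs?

descent: ρ → (2,5,-1)  [lands on river]
river: ρ → (-1,5,2)
river: ρ → (2,3,-3)
river: ρ → (-3,3,2)
closes: descent 1, river 4
min |a| on river = 1

1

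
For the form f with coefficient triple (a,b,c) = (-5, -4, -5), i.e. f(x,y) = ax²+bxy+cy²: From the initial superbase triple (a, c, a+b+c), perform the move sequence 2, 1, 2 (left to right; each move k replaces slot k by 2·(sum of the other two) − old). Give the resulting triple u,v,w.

start (-5,-5,-14) = (f(1,0),f(0,1),f(1,1))
replace slot 2: 2·((-5)+(-14)) − (-5) = -33 → (-5,-33,-14)
replace slot 1: 2·((-33)+(-14)) − (-5) = -89 → (-89,-33,-14)
replace slot 2: 2·((-89)+(-14)) − (-33) = -173 → (-89,-173,-14)

-89,-173,-14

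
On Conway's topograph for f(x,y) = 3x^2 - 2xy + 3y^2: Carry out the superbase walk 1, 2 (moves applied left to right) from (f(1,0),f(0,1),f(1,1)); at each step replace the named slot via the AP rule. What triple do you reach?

start (3,3,4) = (f(1,0),f(0,1),f(1,1))
replace slot 1: 2·(3+4) − 3 = 11 → (11,3,4)
replace slot 2: 2·(11+4) − 3 = 27 → (11,27,4)

11,27,4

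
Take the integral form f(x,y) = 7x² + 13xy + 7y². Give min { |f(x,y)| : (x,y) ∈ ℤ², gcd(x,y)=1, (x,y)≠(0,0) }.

translate: b→-1 (≡13 mod 14), so (7,13,7)→(7,-1,1)
flip: (7,-1,1)→(1,1,7)
reduced (well bottom): (1,1,7) with a≤c, −a<b≤a
well minimum = a = 1

1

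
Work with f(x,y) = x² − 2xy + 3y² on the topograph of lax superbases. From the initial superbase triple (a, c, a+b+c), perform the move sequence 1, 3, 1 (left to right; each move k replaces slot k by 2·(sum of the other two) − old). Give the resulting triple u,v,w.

start (1,3,2) = (f(1,0),f(0,1),f(1,1))
replace slot 1: 2·(3+2) − 1 = 9 → (9,3,2)
replace slot 3: 2·(9+3) − 2 = 22 → (9,3,22)
replace slot 1: 2·(3+22) − 9 = 41 → (41,3,22)

41,3,22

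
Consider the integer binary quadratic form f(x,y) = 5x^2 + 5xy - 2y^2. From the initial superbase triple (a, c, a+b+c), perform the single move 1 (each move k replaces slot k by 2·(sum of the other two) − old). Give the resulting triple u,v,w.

start (5,-2,8) = (f(1,0),f(0,1),f(1,1))
replace slot 1: 2·((-2)+8) − 5 = 7 → (7,-2,8)

7,-2,8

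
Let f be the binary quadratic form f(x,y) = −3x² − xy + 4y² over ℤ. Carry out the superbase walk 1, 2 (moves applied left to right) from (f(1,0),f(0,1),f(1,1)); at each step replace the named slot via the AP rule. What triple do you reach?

start (-3,4,0) = (f(1,0),f(0,1),f(1,1))
replace slot 1: 2·(4+0) − (-3) = 11 → (11,4,0)
replace slot 2: 2·(11+0) − 4 = 18 → (11,18,0)

11,18,0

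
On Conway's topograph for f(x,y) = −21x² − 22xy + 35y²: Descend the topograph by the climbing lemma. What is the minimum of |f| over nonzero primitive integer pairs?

descent: ρ → (35,22,-21)  [lands on river]
river: ρ → (-21,20,36)
river: ρ → (36,52,-5)
river: ρ → (-5,58,3)
river: ρ → (3,56,-24)
river: ρ → (-24,40,19)
river: ρ → (19,36,-28)
river: ρ → (-28,20,27)
river: ρ → (27,34,-21)
river: ρ → (-21,50,11)
river: ρ → (11,38,-45)
river: ρ → (-45,52,4)
river: ρ → (4,52,-45)
river: ρ → (-45,38,11)
river: ρ → (11,50,-21)
river: ρ → (-21,34,27)
river: ρ → (27,20,-28)
river: ρ → (-28,36,19)
river: ρ → (19,40,-24)
river: ρ → (-24,56,3)
river: ρ → (3,58,-5)
river: ρ → (-5,52,36)
river: ρ → (36,20,-21)
river: ρ → (-21,22,35)
river: ρ → (35,48,-8)
river: ρ → (-8,48,35)
closes: descent 1, river 26
min |a| on river = 3

3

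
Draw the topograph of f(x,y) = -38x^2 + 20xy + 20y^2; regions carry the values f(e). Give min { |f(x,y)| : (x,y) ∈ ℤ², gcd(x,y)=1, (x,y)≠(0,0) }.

river: ρ → (20,20,-38)
river: ρ → (-38,56,2)
river: ρ → (2,56,-38)
river: ρ → (-38,20,20)
closes: descent 0, river 4
min |a| on river = 2

2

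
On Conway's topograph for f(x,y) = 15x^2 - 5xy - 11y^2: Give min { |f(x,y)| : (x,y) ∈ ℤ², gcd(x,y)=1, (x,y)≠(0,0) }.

descent: ρ → (-11,5,15)  [lands on river]
river: ρ → (15,25,-1)
river: ρ → (-1,25,15)
river: ρ → (15,5,-11)
river: ρ → (-11,17,9)
river: ρ → (9,19,-9)
river: ρ → (-9,17,11)
river: ρ → (11,5,-15)
river: ρ → (-15,25,1)
river: ρ → (1,25,-15)
river: ρ → (-15,5,11)
river: ρ → (11,17,-9)
river: ρ → (-9,19,9)
river: ρ → (9,17,-11)
closes: descent 1, river 14
min |a| on river = 1

1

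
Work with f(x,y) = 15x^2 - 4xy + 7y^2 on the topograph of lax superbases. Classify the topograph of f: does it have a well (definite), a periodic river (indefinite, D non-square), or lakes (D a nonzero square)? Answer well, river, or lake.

D = b²−4ac = (-4)² − 4·15·7 = -404
D < 0 ⇒ definite ⇒ every region one sign ⇒ single well

well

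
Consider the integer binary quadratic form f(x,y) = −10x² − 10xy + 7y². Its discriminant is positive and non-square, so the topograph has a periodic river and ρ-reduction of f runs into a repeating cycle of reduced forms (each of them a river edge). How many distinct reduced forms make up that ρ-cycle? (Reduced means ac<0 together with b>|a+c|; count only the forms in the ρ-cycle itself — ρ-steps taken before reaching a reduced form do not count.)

D = 380, ⌊√D⌋ = 19
descent: ρ → (7,10,-10)  [lands on river]
river: ρ → (-10,10,7)
river: ρ → (7,18,-2)
river: ρ → (-2,18,7)
ρ-cycle length = 4 (tail of 1 descent step not counted)

4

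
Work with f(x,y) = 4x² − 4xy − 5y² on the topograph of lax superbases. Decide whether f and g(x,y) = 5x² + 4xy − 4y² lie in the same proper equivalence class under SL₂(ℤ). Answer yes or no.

D₁ = 96, D₂ = 96
river cycle of f (length 4): (-5, 4, 4), (4, 4, -5), (-5, 6, 3), (3, 6, -5)
river cycle of g (length 4): (-4, 4, 5), (5, 6, -3), (-3, 6, 5), (5, 4, -4)
cycles differ ⇒ inequivalent

no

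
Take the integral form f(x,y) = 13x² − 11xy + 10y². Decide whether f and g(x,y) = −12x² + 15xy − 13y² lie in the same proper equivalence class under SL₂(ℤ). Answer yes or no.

D₁ = -399, D₂ = -399
f: flip: (13,-11,10)→(10,11,13)
f: translate: b→-9 (≡11 mod 20), so (10,11,13)→(10,-9,12)
f: reduced (well bottom): (10,-9,12) with a≤c, −a<b≤a
g is negative-definite; reduce −g:
−g: translate: b→9 (≡-15 mod 24), so (12,-15,13)→(12,9,10)
−g: flip: (12,9,10)→(10,-9,12)
−g: reduced (well bottom): (10,-9,12) with a≤c, −a<b≤a
flip sign back: reduced form of g is (-10,9,-12)
reduced forms (10, -9, 12) vs (-10, 9, -12) ⇒ inequivalent

no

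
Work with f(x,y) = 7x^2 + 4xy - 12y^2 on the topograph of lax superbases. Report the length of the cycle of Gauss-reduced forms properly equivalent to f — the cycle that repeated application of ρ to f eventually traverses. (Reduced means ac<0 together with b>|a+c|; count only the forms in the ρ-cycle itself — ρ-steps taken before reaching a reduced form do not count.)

D = 352, ⌊√D⌋ = 18
descent: ρ → (-12,-4,7)
descent: ρ → (7,18,-1)  [lands on river]
river: ρ → (-1,18,7)
river: ρ → (7,10,-9)
river: ρ → (-9,8,8)
river: ρ → (8,8,-9)
river: ρ → (-9,10,7)
ρ-cycle length = 6 (tail of 2 descent steps not counted)

6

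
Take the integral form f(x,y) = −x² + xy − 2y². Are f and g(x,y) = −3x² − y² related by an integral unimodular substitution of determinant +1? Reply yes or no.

D₁ = -7, D₂ = -12
discriminants differ ⇒ not SL₂(ℤ)-equivalent

no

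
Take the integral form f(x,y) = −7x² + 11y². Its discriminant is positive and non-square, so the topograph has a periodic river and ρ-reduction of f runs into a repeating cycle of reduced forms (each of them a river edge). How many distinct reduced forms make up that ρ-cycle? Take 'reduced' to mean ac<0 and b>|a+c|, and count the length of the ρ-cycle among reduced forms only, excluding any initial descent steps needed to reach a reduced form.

D = 308, ⌊√D⌋ = 17
descent: ρ → (11,0,-7)
descent: ρ → (-7,14,4)  [lands on river]
river: ρ → (4,10,-13)
river: ρ → (-13,16,1)
river: ρ → (1,16,-13)
river: ρ → (-13,10,4)
river: ρ → (4,14,-7)
ρ-cycle length = 6 (tail of 2 descent steps not counted)

6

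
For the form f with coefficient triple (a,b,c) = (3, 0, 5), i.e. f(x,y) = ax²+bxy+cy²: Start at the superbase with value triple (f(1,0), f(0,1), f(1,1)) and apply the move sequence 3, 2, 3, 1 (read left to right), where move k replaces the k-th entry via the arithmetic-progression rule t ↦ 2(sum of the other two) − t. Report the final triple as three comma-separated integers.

start (3,5,8) = (f(1,0),f(0,1),f(1,1))
replace slot 3: 2·(3+5) − 8 = 8 → (3,5,8)
replace slot 2: 2·(3+8) − 5 = 17 → (3,17,8)
replace slot 3: 2·(3+17) − 8 = 32 → (3,17,32)
replace slot 1: 2·(17+32) − 3 = 95 → (95,17,32)

95,17,32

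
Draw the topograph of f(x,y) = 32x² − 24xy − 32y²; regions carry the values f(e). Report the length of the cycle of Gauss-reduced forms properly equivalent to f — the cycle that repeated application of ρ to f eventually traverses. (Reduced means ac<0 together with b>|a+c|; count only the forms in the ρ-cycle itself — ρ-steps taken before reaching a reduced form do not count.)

D = 4672, ⌊√D⌋ = 68
descent: ρ → (-32,24,32)  [lands on river]
river: ρ → (32,40,-24)
river: ρ → (-24,56,16)
river: ρ → (16,40,-48)
river: ρ → (-48,56,8)
river: ρ → (8,56,-48)
river: ρ → (-48,40,16)
river: ρ → (16,56,-24)
river: ρ → (-24,40,32)
river: ρ → (32,24,-32)
river: ρ → (-32,40,24)
river: ρ → (24,56,-16)
river: ρ → (-16,40,48)
river: ρ → (48,56,-8)
river: ρ → (-8,56,48)
river: ρ → (48,40,-16)
river: ρ → (-16,56,24)
river: ρ → (24,40,-32)
ρ-cycle length = 18 (tail of 1 descent step not counted)

18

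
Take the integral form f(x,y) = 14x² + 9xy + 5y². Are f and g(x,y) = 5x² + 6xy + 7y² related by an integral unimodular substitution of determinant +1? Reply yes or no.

D₁ = -199, D₂ = -104
discriminants differ ⇒ not SL₂(ℤ)-equivalent

no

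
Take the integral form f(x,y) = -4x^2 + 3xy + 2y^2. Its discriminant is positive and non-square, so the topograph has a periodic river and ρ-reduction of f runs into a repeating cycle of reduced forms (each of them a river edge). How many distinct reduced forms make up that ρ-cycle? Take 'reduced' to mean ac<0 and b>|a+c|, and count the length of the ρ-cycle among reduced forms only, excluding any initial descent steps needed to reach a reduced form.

D = 41, ⌊√D⌋ = 6
river: ρ → (2,5,-2)
river: ρ → (-2,3,4)
river: ρ → (4,5,-1)
river: ρ → (-1,5,4)
river: ρ → (4,3,-2)
river: ρ → (-2,5,2)
river: ρ → (2,3,-4)
river: ρ → (-4,5,1)
river: ρ → (1,5,-4)
river: ρ → (-4,3,2)
ρ-cycle length = 10 (tail of 0 descent steps not counted)

10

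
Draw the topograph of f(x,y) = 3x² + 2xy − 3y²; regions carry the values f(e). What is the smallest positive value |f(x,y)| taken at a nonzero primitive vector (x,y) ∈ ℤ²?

river: ρ → (-3,4,2)
river: ρ → (2,4,-3)
river: ρ → (-3,2,3)
river: ρ → (3,4,-2)
river: ρ → (-2,4,3)
river: ρ → (3,2,-3)
closes: descent 0, river 6
min |a| on river = 2

2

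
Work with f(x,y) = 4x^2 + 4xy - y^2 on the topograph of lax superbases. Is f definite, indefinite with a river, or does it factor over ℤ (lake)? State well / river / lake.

D = b²−4ac = 4² − 4·4·(-1) = 32
D > 0 non-square ⇒ indefinite ⇒ periodic river

river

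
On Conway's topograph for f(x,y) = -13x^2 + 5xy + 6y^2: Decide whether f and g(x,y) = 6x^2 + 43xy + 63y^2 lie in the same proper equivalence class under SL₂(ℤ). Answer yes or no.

D₁ = 337, D₂ = 337
river cycle of f (length 42): (6, 7, -12), (-12, 17, 1), (1, 17, -12), (-12, 7, 6), (6, 17, -2), (-2, 15, 14), (14, 13, -3), (-3, 17, 4), (4, 15, -7), (-7, 13, 6), … (32 more)
river cycle of g (length 42): (6, 7, -12), (-12, 17, 1), (1, 17, -12), (-12, 7, 6), (6, 17, -2), (-2, 15, 14), (14, 13, -3), (-3, 17, 4), (4, 15, -7), (-7, 13, 6), … (32 more)
cycles coincide ⇒ equivalent

yes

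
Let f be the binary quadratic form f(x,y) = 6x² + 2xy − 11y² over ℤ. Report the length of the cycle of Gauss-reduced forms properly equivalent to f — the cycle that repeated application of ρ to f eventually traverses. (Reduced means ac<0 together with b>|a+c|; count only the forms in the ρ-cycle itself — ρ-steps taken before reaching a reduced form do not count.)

D = 268, ⌊√D⌋ = 16
descent: ρ → (-11,-2,6)
descent: ρ → (6,14,-3)  [lands on river]
river: ρ → (-3,16,1)
river: ρ → (1,16,-3)
river: ρ → (-3,14,6)
river: ρ → (6,10,-7)
river: ρ → (-7,4,9)
river: ρ → (9,14,-2)
river: ρ → (-2,14,9)
river: ρ → (9,4,-7)
river: ρ → (-7,10,6)
ρ-cycle length = 10 (tail of 2 descent steps not counted)

10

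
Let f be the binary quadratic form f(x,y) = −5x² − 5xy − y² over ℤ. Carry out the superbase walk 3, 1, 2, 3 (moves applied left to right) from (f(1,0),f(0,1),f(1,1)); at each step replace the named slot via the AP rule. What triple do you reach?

start (-5,-1,-11) = (f(1,0),f(0,1),f(1,1))
replace slot 3: 2·((-5)+(-1)) − (-11) = -1 → (-5,-1,-1)
replace slot 1: 2·((-1)+(-1)) − (-5) = 1 → (1,-1,-1)
replace slot 2: 2·(1+(-1)) − (-1) = 1 → (1,1,-1)
replace slot 3: 2·(1+1) − (-1) = 5 → (1,1,5)

1,1,5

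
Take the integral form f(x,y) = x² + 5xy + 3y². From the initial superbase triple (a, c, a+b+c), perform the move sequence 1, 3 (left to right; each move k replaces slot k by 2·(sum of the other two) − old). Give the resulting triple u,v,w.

start (1,3,9) = (f(1,0),f(0,1),f(1,1))
replace slot 1: 2·(3+9) − 1 = 23 → (23,3,9)
replace slot 3: 2·(23+3) − 9 = 43 → (23,3,43)

23,3,43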